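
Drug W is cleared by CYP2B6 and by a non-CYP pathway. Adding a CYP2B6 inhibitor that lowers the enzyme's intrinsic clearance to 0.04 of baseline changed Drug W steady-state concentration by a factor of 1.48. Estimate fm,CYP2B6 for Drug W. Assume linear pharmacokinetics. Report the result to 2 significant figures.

Call the CYP2B6 fraction fm. After the interaction, CL_new/CL_old = fm × 0.04 + (1 − fm).
Steady-state concentration ratio = 1 / (new CL fraction), so new CL fraction = 1 / 1.48 = 0.6757.
fm × 0.04 + 1 − fm = 0.6757  ⇒  fm × (0.04 − 1) = −0.3243  ⇒  fm = 0.34.

0.34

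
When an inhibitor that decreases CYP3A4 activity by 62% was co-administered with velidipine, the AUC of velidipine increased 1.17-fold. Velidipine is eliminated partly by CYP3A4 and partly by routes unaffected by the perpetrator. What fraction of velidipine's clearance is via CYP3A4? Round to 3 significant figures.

CL'/CL = 1 / 1.17 = 0.8547
0.38·fm + (1 − fm) = 0.8547
fm = (0.8547 − 1) / (0.38 − 1) = 0.234

0.234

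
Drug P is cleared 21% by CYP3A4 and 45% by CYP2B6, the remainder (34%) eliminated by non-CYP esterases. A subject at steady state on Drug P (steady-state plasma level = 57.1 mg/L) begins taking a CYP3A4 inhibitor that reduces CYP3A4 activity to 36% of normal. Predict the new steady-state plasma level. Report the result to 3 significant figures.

66.0 mg/L

CYP3A4: 0.21 × 0.36 = 0.0756
CYP2B6: 0.45 (unchanged)
Other: 0.34 (unchanged)
New clearance relative to baseline: 0.0756 + 0.45 + 0.34 = 0.8656.
New steady-state plasma level = baseline ÷ relative clearance = 57.1 / 0.8656 = 66.0 mg/L.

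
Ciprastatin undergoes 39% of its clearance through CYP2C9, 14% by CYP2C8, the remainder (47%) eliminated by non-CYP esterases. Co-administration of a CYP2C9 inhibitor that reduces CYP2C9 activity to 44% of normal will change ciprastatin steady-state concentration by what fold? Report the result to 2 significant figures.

CYP2C9: 0.39 × 0.44 = 0.1716
CYP2C8: 0.14 (unchanged)
Other: 0.47 (unchanged)
New clearance relative to baseline: 0.1716 + 0.14 + 0.47 = 0.7816.
Since steady-state concentration ∝ 1/CL, the ratio is 1 / 0.7816 = 1.3.

1.3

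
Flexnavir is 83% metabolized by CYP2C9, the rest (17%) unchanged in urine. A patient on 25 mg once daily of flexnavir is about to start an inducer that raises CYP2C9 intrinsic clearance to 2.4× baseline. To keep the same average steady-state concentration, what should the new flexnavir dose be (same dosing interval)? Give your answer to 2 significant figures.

CYP2C9: 0.83 × 2.4 = 1.992
Other: 0.17 (unchanged)
Relative clearance = 1.992 + 0.17 = 2.162.
Css,avg = (dose rate)/CL, so holding Css fixed requires dose ∝ CL: 25 × 2.162 = 54 mg.

54 mg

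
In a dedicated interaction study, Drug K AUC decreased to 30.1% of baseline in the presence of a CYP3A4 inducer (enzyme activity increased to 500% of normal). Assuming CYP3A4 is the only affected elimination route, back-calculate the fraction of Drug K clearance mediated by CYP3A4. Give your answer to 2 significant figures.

0.58

Write x for the fraction cleared via CYP3A4. The observed AUC change means clearance rose to 1/0.301 = 3.322 of baseline.
Only the CYP3A4 route changed, so 3.322 = x·5 + (1 − x), giving x = 0.58.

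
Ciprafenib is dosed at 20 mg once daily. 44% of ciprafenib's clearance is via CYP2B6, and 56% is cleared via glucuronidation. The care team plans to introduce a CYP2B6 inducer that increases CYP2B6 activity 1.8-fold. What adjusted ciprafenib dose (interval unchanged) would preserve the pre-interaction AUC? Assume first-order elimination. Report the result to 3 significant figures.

27.0 mg

The CYP2B6 pathway (44% of clearance) is boosted to 1.8× activity: 0.44 × 1.8 = 0.792.
The remaining 56% of clearance is unaffected.
CL_new/CL_old = 0.792 + 0.56 = 1.352.
To maintain the same steady-state level, dose must scale with clearance: new dose = 20 × 1.352 = 27.0 mg.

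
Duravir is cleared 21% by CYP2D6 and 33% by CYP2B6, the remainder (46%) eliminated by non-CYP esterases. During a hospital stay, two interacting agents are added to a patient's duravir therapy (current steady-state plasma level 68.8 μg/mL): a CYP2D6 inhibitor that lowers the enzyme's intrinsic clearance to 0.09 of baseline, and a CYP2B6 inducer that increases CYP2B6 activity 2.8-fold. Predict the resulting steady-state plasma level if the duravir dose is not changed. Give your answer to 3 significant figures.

49.0 μg/mL

The CYP2D6 pathway (21% of clearance) is reduced to 0.09× activity: 0.21 × 0.09 = 0.0189.
The CYP2B6 pathway (33% of clearance) increases to 2.8× activity: 0.33 × 2.8 = 0.924.
Non-CYP routes (46%) are unchanged.
New clearance relative to baseline: 0.0189 + 0.924 + 0.46 = 1.4029.
Steady-state plasma level ∝ 1/CL: new value = 68.8 / 1.4029 = 49.0 μg/mL.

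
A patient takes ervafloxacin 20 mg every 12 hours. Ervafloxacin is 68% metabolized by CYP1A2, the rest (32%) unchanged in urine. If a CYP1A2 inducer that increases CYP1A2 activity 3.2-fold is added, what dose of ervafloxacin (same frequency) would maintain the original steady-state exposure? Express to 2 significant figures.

50 mg

CYP1A2: 0.68 × 3.2 = 2.176
Other: 0.32 (unchanged)
New clearance relative to baseline: 2.176 + 0.32 = 2.496.
Css,avg = (dose rate)/CL, so holding Css fixed requires dose ∝ CL: 20 × 2.496 = 50 mg.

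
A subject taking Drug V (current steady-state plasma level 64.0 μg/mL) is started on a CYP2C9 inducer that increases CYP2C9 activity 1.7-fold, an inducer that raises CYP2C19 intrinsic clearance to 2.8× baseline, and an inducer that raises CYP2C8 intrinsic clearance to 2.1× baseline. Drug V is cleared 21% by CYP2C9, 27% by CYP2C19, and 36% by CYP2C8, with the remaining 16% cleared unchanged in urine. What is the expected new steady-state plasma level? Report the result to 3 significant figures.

CYP2C9: 0.21 × 1.7 = 0.357
CYP2C19: 0.27 × 2.8 = 0.756
CYP2C8: 0.36 × 2.1 = 0.756
Other: 0.16 (unchanged)
CL_new/CL_old = 0.357 + 0.756 + 0.756 + 0.16 = 2.029.
Dividing the baseline by the relative clearance: 64.0 / 2.029 = 31.5 μg/mL.

31.5 μg/mL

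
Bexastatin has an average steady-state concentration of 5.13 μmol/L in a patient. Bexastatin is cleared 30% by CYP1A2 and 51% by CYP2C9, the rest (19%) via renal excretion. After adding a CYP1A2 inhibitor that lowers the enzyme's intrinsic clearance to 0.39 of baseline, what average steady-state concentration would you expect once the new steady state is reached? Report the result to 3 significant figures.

6.28 μmol/L

CYP1A2: 0.3 × 0.39 = 0.117
CYP2C9: 0.51 (unchanged)
Other: 0.19 (unchanged)
CL_new/CL_old = 0.117 + 0.51 + 0.19 = 0.817.
New average steady-state concentration = baseline ÷ relative clearance = 5.13 / 0.817 = 6.28 μmol/L.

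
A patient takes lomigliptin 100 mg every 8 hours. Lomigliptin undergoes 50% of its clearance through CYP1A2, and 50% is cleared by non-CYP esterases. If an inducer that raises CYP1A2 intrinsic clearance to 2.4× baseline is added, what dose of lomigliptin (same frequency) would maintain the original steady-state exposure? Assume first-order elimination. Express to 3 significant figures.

The CYP1A2 pathway (50% of clearance) is boosted to 2.4× activity: 0.5 × 2.4 = 1.2.
Non-CYP routes (50%) are unchanged.
CL_new/CL_old = 1.2 + 0.5 = 1.7.
To maintain the same steady-state level, dose must scale with clearance: new dose = 100 × 1.7 = 170 mg.

170 mg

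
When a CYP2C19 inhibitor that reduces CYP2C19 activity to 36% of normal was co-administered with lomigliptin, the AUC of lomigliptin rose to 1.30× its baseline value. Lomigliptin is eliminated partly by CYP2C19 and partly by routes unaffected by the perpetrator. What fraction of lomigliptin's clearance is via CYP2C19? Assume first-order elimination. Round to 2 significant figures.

Let fm be the CYP2C19 fraction. New clearance relative to baseline = fm × 0.36 + (1 − fm).
AUC ratio = 1 / (new CL fraction), so new CL fraction = 1 / 1.30 = 0.7692.
fm × 0.36 + 1 − fm = 0.7692  ⇒  fm × (0.36 − 1) = −0.2308  ⇒  fm = 0.36.

0.36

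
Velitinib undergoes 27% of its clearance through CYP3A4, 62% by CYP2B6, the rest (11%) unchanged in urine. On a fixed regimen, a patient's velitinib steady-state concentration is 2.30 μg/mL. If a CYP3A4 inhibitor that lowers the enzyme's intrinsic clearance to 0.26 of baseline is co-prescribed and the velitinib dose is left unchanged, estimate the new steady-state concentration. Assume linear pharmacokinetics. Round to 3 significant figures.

2.87 μg/mL

The CYP3A4 pathway (27% of clearance) falls to 0.26× activity: 0.27 × 0.26 = 0.0702.
CYP2B6 (62%) and the residual 11% are unaffected.
CL_new/CL_old = 0.0702 + 0.62 + 0.11 = 0.8002.
New steady-state concentration = baseline ÷ relative clearance = 2.30 / 0.8002 = 2.87 μg/mL.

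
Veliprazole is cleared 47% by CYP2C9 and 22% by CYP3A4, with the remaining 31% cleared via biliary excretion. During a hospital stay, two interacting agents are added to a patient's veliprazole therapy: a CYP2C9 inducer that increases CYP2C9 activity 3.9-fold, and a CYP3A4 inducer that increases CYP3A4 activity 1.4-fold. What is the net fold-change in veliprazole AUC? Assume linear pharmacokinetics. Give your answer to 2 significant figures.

0.41

CYP2C9: 0.47 × 3.9 = 1.833
CYP3A4: 0.22 × 1.4 = 0.308
Other: 0.31 (unchanged)
Relative clearance = 1.833 + 0.308 + 0.31 = 2.451.
AUC ∝ 1/CL: fold-change = 1 / 2.451 = 0.41.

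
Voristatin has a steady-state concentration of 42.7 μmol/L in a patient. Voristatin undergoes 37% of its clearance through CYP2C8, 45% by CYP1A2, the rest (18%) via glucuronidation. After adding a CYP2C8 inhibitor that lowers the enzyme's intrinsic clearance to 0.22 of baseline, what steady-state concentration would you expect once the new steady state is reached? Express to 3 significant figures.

CYP2C8: 0.37 × 0.22 = 0.0814
CYP1A2: 0.45 (unchanged)
Other: 0.18 (unchanged)
New clearance relative to baseline: 0.0814 + 0.45 + 0.18 = 0.7114.
New steady-state concentration = baseline ÷ relative clearance = 42.7 / 0.7114 = 60.0 μmol/L.

60.0 μmol/L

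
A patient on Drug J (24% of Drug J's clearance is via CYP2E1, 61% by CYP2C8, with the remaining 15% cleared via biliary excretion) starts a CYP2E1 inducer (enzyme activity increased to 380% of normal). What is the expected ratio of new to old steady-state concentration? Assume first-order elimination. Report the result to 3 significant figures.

0.598

The CYP2E1 pathway (24% of clearance) rises to 3.8× activity: 0.24 × 3.8 = 0.912.
CYP2C8 (61%) and the residual 15% are unaffected.
New clearance relative to baseline: 0.912 + 0.61 + 0.15 = 1.672.
Steady-state concentration is inversely proportional to clearance, so the fold-change is 1 / 1.672 = 0.598.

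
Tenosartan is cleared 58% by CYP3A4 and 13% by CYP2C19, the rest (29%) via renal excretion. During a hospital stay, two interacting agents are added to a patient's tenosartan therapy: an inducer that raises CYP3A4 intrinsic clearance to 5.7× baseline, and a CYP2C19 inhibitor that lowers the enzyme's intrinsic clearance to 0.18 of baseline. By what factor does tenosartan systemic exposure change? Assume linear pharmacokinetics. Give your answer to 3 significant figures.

0.276

The CYP3A4 pathway (58% of clearance) is boosted to 5.7× activity: 0.58 × 5.7 = 3.306.
The CYP2C19 pathway (13% of clearance) falls to 0.18× activity: 0.13 × 0.18 = 0.0234.
Non-CYP routes (29%) are unchanged.
New clearance relative to baseline: 3.306 + 0.0234 + 0.29 = 3.6194.
Systemic exposure ∝ 1/CL: fold-change = 1 / 3.6194 = 0.276.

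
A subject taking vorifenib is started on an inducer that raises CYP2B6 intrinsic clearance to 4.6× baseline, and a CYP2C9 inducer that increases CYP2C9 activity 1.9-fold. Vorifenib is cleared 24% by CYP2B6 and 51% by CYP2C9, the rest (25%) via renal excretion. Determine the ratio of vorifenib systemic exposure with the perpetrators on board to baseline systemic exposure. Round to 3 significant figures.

0.430

The CYP2B6 pathway (24% of clearance) increases to 4.6× activity: 0.24 × 4.6 = 1.104.
The CYP2C9 pathway (51% of clearance) is boosted to 1.9× activity: 0.51 × 1.9 = 0.969.
The remaining 25% of clearance is unaffected.
Relative clearance = 1.104 + 0.969 + 0.25 = 2.323.
Because systemic exposure varies inversely with clearance, the combined effect is 1 / 2.323 = 0.430.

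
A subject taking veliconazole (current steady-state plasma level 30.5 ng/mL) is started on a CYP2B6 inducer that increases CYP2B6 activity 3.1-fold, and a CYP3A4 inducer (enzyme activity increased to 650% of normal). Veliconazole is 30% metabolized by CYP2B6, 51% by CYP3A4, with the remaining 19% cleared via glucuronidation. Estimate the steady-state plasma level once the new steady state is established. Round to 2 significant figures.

6.9 ng/mL

The CYP2B6 pathway (30% of clearance) is boosted to 3.1× activity: 0.3 × 3.1 = 0.93.
The CYP3A4 pathway (51% of clearance) is boosted to 6.5× activity: 0.51 × 6.5 = 3.315.
Non-CYP routes (19%) are unchanged.
Relative clearance = 0.93 + 3.315 + 0.19 = 4.435.
Dividing the baseline by the relative clearance: 30.5 / 4.435 = 6.9 ng/mL.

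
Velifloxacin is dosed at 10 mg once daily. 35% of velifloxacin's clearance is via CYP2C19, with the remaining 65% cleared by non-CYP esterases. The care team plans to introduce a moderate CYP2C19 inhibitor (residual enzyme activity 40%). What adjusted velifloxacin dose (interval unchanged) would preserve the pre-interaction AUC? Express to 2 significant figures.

7.9 mg

CYP2C19: 0.35 × 0.4 = 0.14
Other: 0.65 (unchanged)
Relative clearance = 0.14 + 0.65 = 0.79.
To maintain the same steady-state level, dose must scale with clearance: new dose = 10 × 0.79 = 7.9 mg.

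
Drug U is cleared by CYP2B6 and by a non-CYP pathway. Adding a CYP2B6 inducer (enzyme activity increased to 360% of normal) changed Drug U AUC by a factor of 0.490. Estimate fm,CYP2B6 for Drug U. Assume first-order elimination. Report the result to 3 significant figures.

0.400

CL'/CL = 1 / 0.490 = 2.041
3.6·fm + (1 − fm) = 2.041
fm = (2.041 − 1) / (3.6 − 1) = 0.400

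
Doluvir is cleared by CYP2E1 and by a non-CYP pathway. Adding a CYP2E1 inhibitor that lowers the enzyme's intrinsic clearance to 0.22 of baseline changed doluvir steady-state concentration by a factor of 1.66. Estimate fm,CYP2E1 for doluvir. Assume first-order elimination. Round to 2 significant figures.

CL'/CL = 1 / 1.66 = 0.6024
0.22·fm + (1 − fm) = 0.6024
fm = (0.6024 − 1) / (0.22 − 1) = 0.51

0.51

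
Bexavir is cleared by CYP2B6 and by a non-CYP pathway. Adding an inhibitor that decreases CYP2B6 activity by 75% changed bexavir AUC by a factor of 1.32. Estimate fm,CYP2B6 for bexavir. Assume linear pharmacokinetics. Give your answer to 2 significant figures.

Write x for the fraction cleared via CYP2B6. The observed AUC change means clearance fell to 1/1.32 = 0.7576 of baseline.
Only the CYP2B6 route changed, so 0.7576 = x·0.25 + (1 − x), giving x = 0.32.

0.32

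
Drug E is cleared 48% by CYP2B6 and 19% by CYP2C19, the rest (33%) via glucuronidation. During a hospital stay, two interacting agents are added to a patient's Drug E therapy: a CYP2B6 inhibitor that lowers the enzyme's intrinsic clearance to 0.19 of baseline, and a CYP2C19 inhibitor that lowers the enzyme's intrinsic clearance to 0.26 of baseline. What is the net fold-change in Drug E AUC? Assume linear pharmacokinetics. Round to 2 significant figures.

2.1

The CYP2B6 pathway (48% of clearance) falls to 0.19× activity: 0.48 × 0.19 = 0.0912.
The CYP2C19 pathway (19% of clearance) falls to 0.26× activity: 0.19 × 0.26 = 0.0494.
The remaining 33% of clearance is unaffected.
New clearance relative to baseline: 0.0912 + 0.0494 + 0.33 = 0.4706.
Because AUC varies inversely with clearance, the combined effect is 1 / 0.4706 = 2.1.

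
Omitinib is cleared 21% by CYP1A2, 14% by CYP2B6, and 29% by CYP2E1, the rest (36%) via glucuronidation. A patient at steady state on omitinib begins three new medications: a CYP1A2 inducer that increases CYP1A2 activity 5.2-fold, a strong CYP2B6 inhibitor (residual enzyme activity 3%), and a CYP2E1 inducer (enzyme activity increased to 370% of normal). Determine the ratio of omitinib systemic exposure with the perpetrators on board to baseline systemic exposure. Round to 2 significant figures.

0.40

The CYP1A2 pathway (21% of clearance) rises to 5.2× activity: 0.21 × 5.2 = 1.092.
The CYP2B6 pathway (14% of clearance) drops to 0.03× activity: 0.14 × 0.03 = 0.0042.
The CYP2E1 pathway (29% of clearance) is boosted to 3.7× activity: 0.29 × 3.7 = 1.073.
Non-CYP routes (36%) are unchanged.
Relative clearance = 1.092 + 0.0042 + 1.073 + 0.36 = 2.5292.
Because systemic exposure varies inversely with clearance, the combined effect is 1 / 2.5292 = 0.40.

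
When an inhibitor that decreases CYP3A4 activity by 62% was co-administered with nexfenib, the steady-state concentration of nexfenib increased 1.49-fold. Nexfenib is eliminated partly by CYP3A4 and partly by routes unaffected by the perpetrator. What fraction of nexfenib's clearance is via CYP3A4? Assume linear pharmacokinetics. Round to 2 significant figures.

0.53

CL'/CL = 1 / 1.49 = 0.6711
0.38·fm + (1 − fm) = 0.6711
fm = (0.6711 − 1) / (0.38 − 1) = 0.53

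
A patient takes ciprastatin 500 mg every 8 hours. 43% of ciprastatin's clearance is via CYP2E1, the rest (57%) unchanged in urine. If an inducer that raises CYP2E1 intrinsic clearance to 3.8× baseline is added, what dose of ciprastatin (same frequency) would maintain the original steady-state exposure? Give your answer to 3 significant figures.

CYP2E1: 0.43 × 3.8 = 1.634
Other: 0.57 (unchanged)
New clearance relative to baseline: 1.634 + 0.57 = 2.204.
Css,avg = (dose rate)/CL, so holding Css fixed requires dose ∝ CL: 500 × 2.204 = 1.10 × 10³ mg.

1.10 × 10³ mg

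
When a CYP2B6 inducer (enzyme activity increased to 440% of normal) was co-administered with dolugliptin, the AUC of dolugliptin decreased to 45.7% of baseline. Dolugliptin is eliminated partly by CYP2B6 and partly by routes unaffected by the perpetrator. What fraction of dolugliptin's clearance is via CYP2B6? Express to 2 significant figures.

CL'/CL = 1 / 0.457 = 2.188
4.4·fm + (1 − fm) = 2.188
fm = (2.188 − 1) / (4.4 − 1) = 0.35

0.35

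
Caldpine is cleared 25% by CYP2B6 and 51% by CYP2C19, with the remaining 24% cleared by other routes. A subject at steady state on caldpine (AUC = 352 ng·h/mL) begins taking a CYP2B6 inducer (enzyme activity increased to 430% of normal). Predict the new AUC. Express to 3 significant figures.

CYP2B6: 0.25 × 4.3 = 1.075
CYP2C19: 0.51 (unchanged)
Other: 0.24 (unchanged)
Relative clearance = 1.075 + 0.51 + 0.24 = 1.825.
AUC ∝ 1/CL, so new value = 352 / 1.825 = 193 ng·h/mL.

193 ng·h/mL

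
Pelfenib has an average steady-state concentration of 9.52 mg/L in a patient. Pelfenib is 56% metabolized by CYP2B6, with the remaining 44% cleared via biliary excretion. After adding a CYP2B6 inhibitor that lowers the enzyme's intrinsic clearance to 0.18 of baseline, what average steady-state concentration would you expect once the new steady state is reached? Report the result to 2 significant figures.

18 mg/L

CYP2B6: 0.56 × 0.18 = 0.1008
Other: 0.44 (unchanged)
New clearance relative to baseline: 0.1008 + 0.44 = 0.5408.
With dosing unchanged, average steady-state concentration scales as 1/CL: 9.52 / 0.5408 = 18 mg/L.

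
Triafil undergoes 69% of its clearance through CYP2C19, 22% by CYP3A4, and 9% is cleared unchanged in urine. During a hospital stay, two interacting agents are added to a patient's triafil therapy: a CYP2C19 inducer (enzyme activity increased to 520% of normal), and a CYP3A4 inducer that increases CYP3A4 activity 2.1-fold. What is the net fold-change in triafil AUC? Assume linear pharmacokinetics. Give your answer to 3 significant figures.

The CYP2C19 pathway (69% of clearance) rises to 5.2× activity: 0.69 × 5.2 = 3.588.
The CYP3A4 pathway (22% of clearance) is boosted to 2.1× activity: 0.22 × 2.1 = 0.462.
Non-CYP routes (9%) are unchanged.
New clearance relative to baseline: 3.588 + 0.462 + 0.09 = 4.14.
Because AUC varies inversely with clearance, the combined effect is 1 / 4.14 = 0.242.

0.242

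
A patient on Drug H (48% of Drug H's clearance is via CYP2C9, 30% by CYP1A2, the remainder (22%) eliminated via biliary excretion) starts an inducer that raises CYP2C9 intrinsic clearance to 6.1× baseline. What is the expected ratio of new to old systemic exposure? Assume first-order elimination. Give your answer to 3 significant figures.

0.290

CYP2C9: 0.48 × 6.1 = 2.928
CYP1A2: 0.3 (unchanged)
Other: 0.22 (unchanged)
CL_new/CL_old = 2.928 + 0.3 + 0.22 = 3.448.
Systemic exposure ratio = CL_old/CL_new = 1 / 3.448 = 0.290.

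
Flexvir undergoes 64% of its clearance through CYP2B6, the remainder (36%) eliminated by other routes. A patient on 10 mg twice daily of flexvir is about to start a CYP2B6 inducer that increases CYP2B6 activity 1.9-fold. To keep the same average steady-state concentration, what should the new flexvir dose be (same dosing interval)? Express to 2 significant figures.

The CYP2B6 pathway (64% of clearance) increases to 1.9× activity: 0.64 × 1.9 = 1.216.
The remaining 36% of clearance is unaffected.
CL_new/CL_old = 1.216 + 0.36 = 1.576.
Css,avg = (dose rate)/CL, so holding Css fixed requires dose ∝ CL: 10 × 1.576 = 16 mg.

16 mg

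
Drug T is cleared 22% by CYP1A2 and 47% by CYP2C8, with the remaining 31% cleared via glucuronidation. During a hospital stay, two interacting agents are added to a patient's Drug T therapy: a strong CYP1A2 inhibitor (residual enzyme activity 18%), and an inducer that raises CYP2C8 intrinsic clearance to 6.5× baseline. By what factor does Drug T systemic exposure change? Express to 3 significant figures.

0.294

The CYP1A2 pathway (22% of clearance) drops to 0.18× activity: 0.22 × 0.18 = 0.0396.
The CYP2C8 pathway (47% of clearance) increases to 6.5× activity: 0.47 × 6.5 = 3.055.
Non-CYP routes (31%) are unchanged.
CL_new/CL_old = 0.0396 + 3.055 + 0.31 = 3.4046.
Systemic exposure ∝ 1/CL: fold-change = 1 / 3.4046 = 0.294.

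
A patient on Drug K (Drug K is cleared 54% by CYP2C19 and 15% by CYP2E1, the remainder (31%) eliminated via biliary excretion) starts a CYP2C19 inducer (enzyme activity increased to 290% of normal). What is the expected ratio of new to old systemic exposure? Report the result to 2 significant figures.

0.49

The CYP2C19 pathway (54% of clearance) rises to 2.9× activity: 0.54 × 2.9 = 1.566.
CYP2E1 (15%) and the residual 31% are unaffected.
New clearance relative to baseline: 1.566 + 0.15 + 0.31 = 2.026.
Systemic exposure ratio = CL_old/CL_new = 1 / 2.026 = 0.49.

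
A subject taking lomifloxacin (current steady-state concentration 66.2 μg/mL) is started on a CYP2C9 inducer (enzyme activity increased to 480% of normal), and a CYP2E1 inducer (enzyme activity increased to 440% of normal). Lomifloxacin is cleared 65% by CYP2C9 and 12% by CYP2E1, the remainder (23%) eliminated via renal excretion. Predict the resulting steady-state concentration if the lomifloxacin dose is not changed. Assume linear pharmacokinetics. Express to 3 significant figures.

CYP2C9: 0.65 × 4.8 = 3.12
CYP2E1: 0.12 × 4.4 = 0.528
Other: 0.23 (unchanged)
New clearance relative to baseline: 3.12 + 0.528 + 0.23 = 3.878.
Dividing the baseline by the relative clearance: 66.2 / 3.878 = 17.1 μg/mL.

17.1 μg/mL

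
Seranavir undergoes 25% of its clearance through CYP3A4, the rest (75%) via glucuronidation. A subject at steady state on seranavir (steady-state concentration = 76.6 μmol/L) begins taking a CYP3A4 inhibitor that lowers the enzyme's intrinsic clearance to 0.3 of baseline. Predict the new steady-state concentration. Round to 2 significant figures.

93 μmol/L

CYP3A4: 0.25 × 0.3 = 0.075
Other: 0.75 (unchanged)
CL_new/CL_old = 0.075 + 0.75 = 0.825.
Steady-state concentration ∝ 1/CL, so new value = 76.6 / 0.825 = 93 μmol/L.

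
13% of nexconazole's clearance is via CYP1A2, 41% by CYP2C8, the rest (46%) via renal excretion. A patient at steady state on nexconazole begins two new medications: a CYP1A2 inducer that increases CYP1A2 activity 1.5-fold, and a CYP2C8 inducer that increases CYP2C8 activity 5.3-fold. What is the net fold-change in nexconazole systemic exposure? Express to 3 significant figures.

The CYP1A2 pathway (13% of clearance) increases to 1.5× activity: 0.13 × 1.5 = 0.195.
The CYP2C8 pathway (41% of clearance) increases to 5.3× activity: 0.41 × 5.3 = 2.173.
Non-CYP routes (46%) are unchanged.
Relative clearance = 0.195 + 2.173 + 0.46 = 2.828.
Systemic exposure ∝ 1/CL: fold-change = 1 / 2.828 = 0.354.

0.354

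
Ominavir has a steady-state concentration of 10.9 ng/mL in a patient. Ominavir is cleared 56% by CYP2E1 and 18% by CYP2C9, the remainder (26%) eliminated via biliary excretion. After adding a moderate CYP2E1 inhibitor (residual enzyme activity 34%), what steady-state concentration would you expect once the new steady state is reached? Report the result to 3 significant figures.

The CYP2E1 pathway (56% of clearance) is reduced to 0.34× activity: 0.56 × 0.34 = 0.1904.
CYP2C9 (18%) and the residual 26% are unaffected.
New clearance relative to baseline: 0.1904 + 0.18 + 0.26 = 0.6304.
Steady-state concentration ∝ 1/CL, so new value = 10.9 / 0.6304 = 17.3 ng/mL.

17.3 ng/mL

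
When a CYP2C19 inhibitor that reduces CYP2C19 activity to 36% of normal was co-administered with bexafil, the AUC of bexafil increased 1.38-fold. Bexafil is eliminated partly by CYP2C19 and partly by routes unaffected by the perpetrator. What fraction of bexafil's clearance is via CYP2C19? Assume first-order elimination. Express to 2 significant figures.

0.43

Let x = fm,CYP2C19. Because AUC ∝ 1/CL, relative clearance fell to 1/1.38 = 0.7246.
Only the CYP2C19 route changed, so 0.7246 = x·0.36 + (1 − x), giving x = 0.43.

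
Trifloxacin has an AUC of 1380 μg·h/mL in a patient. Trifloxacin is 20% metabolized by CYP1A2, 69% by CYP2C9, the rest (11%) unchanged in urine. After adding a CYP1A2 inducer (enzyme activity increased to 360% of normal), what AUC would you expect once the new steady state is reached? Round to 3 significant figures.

908 μg·h/mL

CYP1A2: 0.2 × 3.6 = 0.72
CYP2C9: 0.69 (unchanged)
Other: 0.11 (unchanged)
Relative clearance = 0.72 + 0.69 + 0.11 = 1.52.
AUC ∝ 1/CL, so new value = 1380 / 1.52 = 908 μg·h/mL.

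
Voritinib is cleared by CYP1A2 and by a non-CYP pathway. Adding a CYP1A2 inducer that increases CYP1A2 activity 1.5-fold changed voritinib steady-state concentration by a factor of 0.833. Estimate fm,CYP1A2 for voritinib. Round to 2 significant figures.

Let x = fm,CYP1A2. Because steady-state concentration ∝ 1/CL, relative clearance rose to 1/0.833 = 1.2.
Setting x·1.5 + (1 − x) = 1.2 and solving: x = (1.2 − 1)/(1.5 − 1) = 0.40.

0.40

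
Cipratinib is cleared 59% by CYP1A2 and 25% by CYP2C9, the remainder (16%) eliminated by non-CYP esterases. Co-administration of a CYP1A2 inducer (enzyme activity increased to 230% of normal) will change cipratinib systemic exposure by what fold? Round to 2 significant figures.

0.57

The CYP1A2 pathway (59% of clearance) is boosted to 2.3× activity: 0.59 × 2.3 = 1.357.
CYP2C9 (25%) and the residual 16% are unaffected.
New clearance relative to baseline: 1.357 + 0.25 + 0.16 = 1.767.
Systemic exposure is inversely proportional to clearance, so the fold-change is 1 / 1.767 = 0.57.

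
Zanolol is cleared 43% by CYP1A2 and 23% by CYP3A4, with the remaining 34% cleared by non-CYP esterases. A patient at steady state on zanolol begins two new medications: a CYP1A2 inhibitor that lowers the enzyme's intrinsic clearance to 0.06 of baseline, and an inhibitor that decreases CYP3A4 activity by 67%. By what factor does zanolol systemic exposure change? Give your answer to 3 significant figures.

2.26

The CYP1A2 pathway (43% of clearance) drops to 0.06× activity: 0.43 × 0.06 = 0.0258.
The CYP3A4 pathway (23% of clearance) drops to 0.33× activity: 0.23 × 0.33 = 0.0759.
The remaining 34% of clearance is unaffected.
New clearance relative to baseline: 0.0258 + 0.0759 + 0.34 = 0.4417.
Systemic exposure ∝ 1/CL: fold-change = 1 / 0.4417 = 2.26.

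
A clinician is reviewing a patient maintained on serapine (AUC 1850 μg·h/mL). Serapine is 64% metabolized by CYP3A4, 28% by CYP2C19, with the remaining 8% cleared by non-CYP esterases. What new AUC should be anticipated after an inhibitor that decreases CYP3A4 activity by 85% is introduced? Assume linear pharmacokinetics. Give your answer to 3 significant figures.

The CYP3A4 pathway (64% of clearance) drops to 0.15× activity: 0.64 × 0.15 = 0.096.
CYP2C19 (28%) and the residual 8% are unaffected.
New clearance relative to baseline: 0.096 + 0.28 + 0.08 = 0.456.
AUC ∝ 1/CL, so new value = 1850 / 0.456 = 4.06 × 10³ μg·h/mL.

4.06 × 10³ μg·h/mL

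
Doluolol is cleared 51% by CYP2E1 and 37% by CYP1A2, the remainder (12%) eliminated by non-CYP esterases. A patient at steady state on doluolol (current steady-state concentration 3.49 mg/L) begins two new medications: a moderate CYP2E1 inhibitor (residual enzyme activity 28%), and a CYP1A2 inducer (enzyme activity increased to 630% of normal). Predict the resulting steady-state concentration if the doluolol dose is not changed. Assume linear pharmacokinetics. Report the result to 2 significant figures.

The CYP2E1 pathway (51% of clearance) falls to 0.28× activity: 0.51 × 0.28 = 0.1428.
The CYP1A2 pathway (37% of clearance) is boosted to 6.3× activity: 0.37 × 6.3 = 2.331.
Non-CYP routes (12%) are unchanged.
CL_new/CL_old = 0.1428 + 2.331 + 0.12 = 2.5938.
Steady-state concentration ∝ 1/CL: new value = 3.49 / 2.5938 = 1.3 mg/L.

1.3 mg/L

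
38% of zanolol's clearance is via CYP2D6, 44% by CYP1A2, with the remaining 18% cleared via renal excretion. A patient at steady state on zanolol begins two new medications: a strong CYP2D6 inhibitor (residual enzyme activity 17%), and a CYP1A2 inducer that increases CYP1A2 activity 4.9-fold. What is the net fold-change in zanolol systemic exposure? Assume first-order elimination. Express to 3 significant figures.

0.417

The CYP2D6 pathway (38% of clearance) drops to 0.17× activity: 0.38 × 0.17 = 0.0646.
The CYP1A2 pathway (44% of clearance) rises to 4.9× activity: 0.44 × 4.9 = 2.156.
Non-CYP routes (18%) are unchanged.
CL_new/CL_old = 0.0646 + 2.156 + 0.18 = 2.4006.
Because systemic exposure varies inversely with clearance, the combined effect is 1 / 2.4006 = 0.417.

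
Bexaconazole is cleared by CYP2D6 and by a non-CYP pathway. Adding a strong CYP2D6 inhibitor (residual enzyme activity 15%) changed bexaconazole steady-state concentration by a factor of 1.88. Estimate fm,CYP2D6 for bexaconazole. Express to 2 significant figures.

CL'/CL = 1 / 1.88 = 0.5319
0.15·fm + (1 − fm) = 0.5319
fm = (0.5319 − 1) / (0.15 − 1) = 0.55

0.55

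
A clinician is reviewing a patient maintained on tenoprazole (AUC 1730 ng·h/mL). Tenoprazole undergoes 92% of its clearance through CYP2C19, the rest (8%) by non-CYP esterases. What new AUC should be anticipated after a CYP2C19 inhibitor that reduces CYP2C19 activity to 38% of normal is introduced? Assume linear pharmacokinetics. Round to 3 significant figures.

4.03 × 10³ ng·h/mL

The CYP2C19 pathway (92% of clearance) drops to 0.38× activity: 0.92 × 0.38 = 0.3496.
Non-CYP routes (8%) are unchanged.
Relative clearance = 0.3496 + 0.08 = 0.4296.
With dosing unchanged, AUC scales as 1/CL: 1730 / 0.4296 = 4.03 × 10³ ng·h/mL.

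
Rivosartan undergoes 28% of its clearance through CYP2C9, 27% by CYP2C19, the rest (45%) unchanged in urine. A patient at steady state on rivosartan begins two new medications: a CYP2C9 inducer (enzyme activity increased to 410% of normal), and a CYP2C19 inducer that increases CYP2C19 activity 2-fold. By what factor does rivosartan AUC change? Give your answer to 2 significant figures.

0.47

The CYP2C9 pathway (28% of clearance) rises to 4.1× activity: 0.28 × 4.1 = 1.148.
The CYP2C19 pathway (27% of clearance) increases to 2× activity: 0.27 × 2 = 0.54.
Non-CYP routes (45%) are unchanged.
CL_new/CL_old = 1.148 + 0.54 + 0.45 = 2.138.
AUC ∝ 1/CL: fold-change = 1 / 2.138 = 0.47.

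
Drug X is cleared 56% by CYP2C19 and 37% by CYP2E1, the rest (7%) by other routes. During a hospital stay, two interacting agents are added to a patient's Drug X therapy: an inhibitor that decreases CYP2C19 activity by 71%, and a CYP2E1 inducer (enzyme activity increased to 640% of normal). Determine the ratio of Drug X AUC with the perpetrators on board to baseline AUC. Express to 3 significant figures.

CYP2C19: 0.56 × 0.29 = 0.1624
CYP2E1: 0.37 × 6.4 = 2.368
Other: 0.07 (unchanged)
CL_new/CL_old = 0.1624 + 2.368 + 0.07 = 2.6004.
Because AUC varies inversely with clearance, the combined effect is 1 / 2.6004 = 0.385.

0.385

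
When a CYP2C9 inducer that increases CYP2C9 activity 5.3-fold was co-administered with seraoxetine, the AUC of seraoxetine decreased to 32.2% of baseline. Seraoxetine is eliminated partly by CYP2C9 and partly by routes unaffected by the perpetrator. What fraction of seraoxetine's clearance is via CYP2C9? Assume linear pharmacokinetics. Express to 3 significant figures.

CL'/CL = 1 / 0.322 = 3.106
5.3·fm + (1 − fm) = 3.106
fm = (3.106 − 1) / (5.3 − 1) = 0.490

0.490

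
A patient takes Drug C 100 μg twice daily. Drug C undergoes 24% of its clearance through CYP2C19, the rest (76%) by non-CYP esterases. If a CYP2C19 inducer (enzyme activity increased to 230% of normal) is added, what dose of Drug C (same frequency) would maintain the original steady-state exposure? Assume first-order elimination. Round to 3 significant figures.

The CYP2C19 pathway (24% of clearance) is boosted to 2.3× activity: 0.24 × 2.3 = 0.552.
Non-CYP routes (76%) are unchanged.
New clearance relative to baseline: 0.552 + 0.76 = 1.312.
To maintain the same steady-state level, dose must scale with clearance: new dose = 100 × 1.312 = 131 μg.

131 μg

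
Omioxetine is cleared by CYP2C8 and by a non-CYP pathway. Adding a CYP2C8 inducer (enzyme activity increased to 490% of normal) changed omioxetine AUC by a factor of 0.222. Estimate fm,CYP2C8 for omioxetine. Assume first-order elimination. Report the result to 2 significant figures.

0.90

CL'/CL = 1 / 0.222 = 4.505
4.9·fm + (1 − fm) = 4.505
fm = (4.505 − 1) / (4.9 − 1) = 0.90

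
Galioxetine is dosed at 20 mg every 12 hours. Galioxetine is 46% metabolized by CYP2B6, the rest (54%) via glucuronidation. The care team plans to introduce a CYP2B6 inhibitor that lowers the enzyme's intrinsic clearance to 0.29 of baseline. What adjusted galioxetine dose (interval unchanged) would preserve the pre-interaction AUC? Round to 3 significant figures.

13.5 mg

The CYP2B6 pathway (46% of clearance) is reduced to 0.29× activity: 0.46 × 0.29 = 0.1334.
The remaining 54% of clearance is unaffected.
New clearance relative to baseline: 0.1334 + 0.54 = 0.6734.
Css,avg = (dose rate)/CL, so holding Css fixed requires dose ∝ CL: 20 × 0.6734 = 13.5 mg.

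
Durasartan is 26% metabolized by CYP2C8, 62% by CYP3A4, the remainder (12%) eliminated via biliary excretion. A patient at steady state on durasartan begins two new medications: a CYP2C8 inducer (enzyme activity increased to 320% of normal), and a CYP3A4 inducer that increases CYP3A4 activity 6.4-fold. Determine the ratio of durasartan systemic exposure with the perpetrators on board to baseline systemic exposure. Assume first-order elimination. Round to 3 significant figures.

0.203

The CYP2C8 pathway (26% of clearance) increases to 3.2× activity: 0.26 × 3.2 = 0.832.
The CYP3A4 pathway (62% of clearance) is boosted to 6.4× activity: 0.62 × 6.4 = 3.968.
Non-CYP routes (12%) are unchanged.
Relative clearance = 0.832 + 3.968 + 0.12 = 4.92.
Systemic exposure ∝ 1/CL: fold-change = 1 / 4.92 = 0.203.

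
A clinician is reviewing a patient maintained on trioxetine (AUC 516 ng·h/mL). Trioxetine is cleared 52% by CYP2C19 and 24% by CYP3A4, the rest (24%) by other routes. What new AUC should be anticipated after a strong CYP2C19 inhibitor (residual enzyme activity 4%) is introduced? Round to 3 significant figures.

The CYP2C19 pathway (52% of clearance) falls to 0.04× activity: 0.52 × 0.04 = 0.0208.
CYP3A4 (24%) and the residual 24% are unaffected.
New clearance relative to baseline: 0.0208 + 0.24 + 0.24 = 0.5008.
With dosing unchanged, AUC scales as 1/CL: 516 / 0.5008 = 1.03 × 10³ ng·h/mL.

1.03 × 10³ ng·h/mL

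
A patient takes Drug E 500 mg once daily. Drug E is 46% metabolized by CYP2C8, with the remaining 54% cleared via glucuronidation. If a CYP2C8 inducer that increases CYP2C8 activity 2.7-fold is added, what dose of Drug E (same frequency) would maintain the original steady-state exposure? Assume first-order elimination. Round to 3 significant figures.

The CYP2C8 pathway (46% of clearance) is boosted to 2.7× activity: 0.46 × 2.7 = 1.242.
The remaining 54% of clearance is unaffected.
New clearance relative to baseline: 1.242 + 0.54 = 1.782.
Css,avg = (dose rate)/CL, so holding Css fixed requires dose ∝ CL: 500 × 1.782 = 891 mg.

891 mg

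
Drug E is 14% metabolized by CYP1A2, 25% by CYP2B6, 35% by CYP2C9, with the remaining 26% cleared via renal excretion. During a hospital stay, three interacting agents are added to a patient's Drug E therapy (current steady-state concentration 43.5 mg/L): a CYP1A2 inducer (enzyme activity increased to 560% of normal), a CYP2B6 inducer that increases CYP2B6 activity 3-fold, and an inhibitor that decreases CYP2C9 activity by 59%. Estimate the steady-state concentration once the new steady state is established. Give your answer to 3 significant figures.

22.5 mg/L

CYP1A2: 0.14 × 5.6 = 0.784
CYP2B6: 0.25 × 3 = 0.75
CYP2C9: 0.35 × 0.41 = 0.1435
Other: 0.26 (unchanged)
New clearance relative to baseline: 0.784 + 0.75 + 0.1435 + 0.26 = 1.9375.
New steady-state concentration = 43.5 / 1.9375 = 22.5 mg/L (concentration scales inversely with clearance).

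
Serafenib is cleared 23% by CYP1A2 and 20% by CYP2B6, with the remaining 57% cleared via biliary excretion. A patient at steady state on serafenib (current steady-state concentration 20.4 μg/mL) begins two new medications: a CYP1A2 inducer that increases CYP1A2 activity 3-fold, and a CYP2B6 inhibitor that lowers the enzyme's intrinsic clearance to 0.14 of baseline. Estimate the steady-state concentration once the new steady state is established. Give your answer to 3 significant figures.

The CYP1A2 pathway (23% of clearance) rises to 3× activity: 0.23 × 3 = 0.69.
The CYP2B6 pathway (20% of clearance) falls to 0.14× activity: 0.2 × 0.14 = 0.028.
Non-CYP routes (57%) are unchanged.
New clearance relative to baseline: 0.69 + 0.028 + 0.57 = 1.288.
Steady-state concentration ∝ 1/CL: new value = 20.4 / 1.288 = 15.8 μg/mL.

15.8 μg/mL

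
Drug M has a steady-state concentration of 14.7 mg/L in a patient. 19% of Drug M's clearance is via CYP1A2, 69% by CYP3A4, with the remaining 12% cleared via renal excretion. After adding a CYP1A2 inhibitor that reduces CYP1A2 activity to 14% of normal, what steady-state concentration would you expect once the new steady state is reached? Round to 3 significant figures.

The CYP1A2 pathway (19% of clearance) falls to 0.14× activity: 0.19 × 0.14 = 0.0266.
CYP3A4 (69%) and the residual 12% are unaffected.
CL_new/CL_old = 0.0266 + 0.69 + 0.12 = 0.8366.
With dosing unchanged, steady-state concentration scales as 1/CL: 14.7 / 0.8366 = 17.6 mg/L.

17.6 mg/L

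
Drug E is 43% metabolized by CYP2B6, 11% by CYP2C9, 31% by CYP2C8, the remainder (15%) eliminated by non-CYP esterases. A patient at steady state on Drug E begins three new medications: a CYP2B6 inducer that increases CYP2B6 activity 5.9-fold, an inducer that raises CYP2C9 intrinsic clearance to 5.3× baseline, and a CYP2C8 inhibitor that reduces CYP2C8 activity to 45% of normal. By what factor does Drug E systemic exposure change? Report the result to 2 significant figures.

0.29

The CYP2B6 pathway (43% of clearance) increases to 5.9× activity: 0.43 × 5.9 = 2.537.
The CYP2C9 pathway (11% of clearance) is boosted to 5.3× activity: 0.11 × 5.3 = 0.583.
The CYP2C8 pathway (31% of clearance) drops to 0.45× activity: 0.31 × 0.45 = 0.1395.
The remaining 15% of clearance is unaffected.
Relative clearance = 2.537 + 0.583 + 0.1395 + 0.15 = 3.4095.
Because systemic exposure varies inversely with clearance, the combined effect is 1 / 3.4095 = 0.29.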